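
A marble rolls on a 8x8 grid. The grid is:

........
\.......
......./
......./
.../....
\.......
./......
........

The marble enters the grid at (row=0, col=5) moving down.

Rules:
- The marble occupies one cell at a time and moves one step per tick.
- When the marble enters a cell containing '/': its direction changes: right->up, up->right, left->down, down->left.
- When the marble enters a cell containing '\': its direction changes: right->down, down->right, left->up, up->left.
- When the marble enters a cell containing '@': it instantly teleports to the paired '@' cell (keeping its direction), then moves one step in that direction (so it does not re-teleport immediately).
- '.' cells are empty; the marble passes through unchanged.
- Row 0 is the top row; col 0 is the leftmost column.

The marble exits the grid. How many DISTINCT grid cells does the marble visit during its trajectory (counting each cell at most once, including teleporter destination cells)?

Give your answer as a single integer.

Step 1: enter (0,5), '.' pass, move down to (1,5)
Step 2: enter (1,5), '.' pass, move down to (2,5)
Step 3: enter (2,5), '.' pass, move down to (3,5)
Step 4: enter (3,5), '.' pass, move down to (4,5)
Step 5: enter (4,5), '.' pass, move down to (5,5)
Step 6: enter (5,5), '.' pass, move down to (6,5)
Step 7: enter (6,5), '.' pass, move down to (7,5)
Step 8: enter (7,5), '.' pass, move down to (8,5)
Step 9: at (8,5) — EXIT via bottom edge, pos 5
Distinct cells visited: 8 (path length 8)

Answer: 8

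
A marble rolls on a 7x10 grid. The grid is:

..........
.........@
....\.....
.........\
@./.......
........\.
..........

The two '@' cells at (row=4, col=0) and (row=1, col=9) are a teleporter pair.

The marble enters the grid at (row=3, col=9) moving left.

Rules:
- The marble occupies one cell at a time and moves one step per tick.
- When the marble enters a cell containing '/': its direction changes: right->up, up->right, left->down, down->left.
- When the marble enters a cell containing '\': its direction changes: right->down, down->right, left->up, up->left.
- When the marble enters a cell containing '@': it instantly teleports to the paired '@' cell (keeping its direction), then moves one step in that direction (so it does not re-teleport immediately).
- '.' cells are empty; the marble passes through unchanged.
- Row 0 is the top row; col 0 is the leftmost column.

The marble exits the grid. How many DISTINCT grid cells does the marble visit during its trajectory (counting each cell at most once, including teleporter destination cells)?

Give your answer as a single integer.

Answer: 8

Derivation:
Step 1: enter (3,9), '\' deflects left->up, move up to (2,9)
Step 2: enter (2,9), '.' pass, move up to (1,9)
Step 3: enter (1,9), '@' teleport (1,9)->(4,0), also enter (4,0), move up to (3,0)
Step 4: enter (3,0), '.' pass, move up to (2,0)
Step 5: enter (2,0), '.' pass, move up to (1,0)
Step 6: enter (1,0), '.' pass, move up to (0,0)
Step 7: enter (0,0), '.' pass, move up to (-1,0)
Step 8: at (-1,0) — EXIT via top edge, pos 0
Distinct cells visited: 8 (path length 8)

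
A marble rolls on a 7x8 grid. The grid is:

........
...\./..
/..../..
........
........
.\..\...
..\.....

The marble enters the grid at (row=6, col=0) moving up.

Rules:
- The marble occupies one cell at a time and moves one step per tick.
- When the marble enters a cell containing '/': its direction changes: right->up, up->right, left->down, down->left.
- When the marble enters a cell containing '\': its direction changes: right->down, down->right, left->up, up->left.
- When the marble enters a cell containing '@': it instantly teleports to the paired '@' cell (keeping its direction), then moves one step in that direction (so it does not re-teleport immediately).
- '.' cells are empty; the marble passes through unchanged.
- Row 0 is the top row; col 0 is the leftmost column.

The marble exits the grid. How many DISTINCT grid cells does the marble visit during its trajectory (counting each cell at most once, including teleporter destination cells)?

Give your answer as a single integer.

Answer: 13

Derivation:
Step 1: enter (6,0), '.' pass, move up to (5,0)
Step 2: enter (5,0), '.' pass, move up to (4,0)
Step 3: enter (4,0), '.' pass, move up to (3,0)
Step 4: enter (3,0), '.' pass, move up to (2,0)
Step 5: enter (2,0), '/' deflects up->right, move right to (2,1)
Step 6: enter (2,1), '.' pass, move right to (2,2)
Step 7: enter (2,2), '.' pass, move right to (2,3)
Step 8: enter (2,3), '.' pass, move right to (2,4)
Step 9: enter (2,4), '.' pass, move right to (2,5)
Step 10: enter (2,5), '/' deflects right->up, move up to (1,5)
Step 11: enter (1,5), '/' deflects up->right, move right to (1,6)
Step 12: enter (1,6), '.' pass, move right to (1,7)
Step 13: enter (1,7), '.' pass, move right to (1,8)
Step 14: at (1,8) — EXIT via right edge, pos 1
Distinct cells visited: 13 (path length 13)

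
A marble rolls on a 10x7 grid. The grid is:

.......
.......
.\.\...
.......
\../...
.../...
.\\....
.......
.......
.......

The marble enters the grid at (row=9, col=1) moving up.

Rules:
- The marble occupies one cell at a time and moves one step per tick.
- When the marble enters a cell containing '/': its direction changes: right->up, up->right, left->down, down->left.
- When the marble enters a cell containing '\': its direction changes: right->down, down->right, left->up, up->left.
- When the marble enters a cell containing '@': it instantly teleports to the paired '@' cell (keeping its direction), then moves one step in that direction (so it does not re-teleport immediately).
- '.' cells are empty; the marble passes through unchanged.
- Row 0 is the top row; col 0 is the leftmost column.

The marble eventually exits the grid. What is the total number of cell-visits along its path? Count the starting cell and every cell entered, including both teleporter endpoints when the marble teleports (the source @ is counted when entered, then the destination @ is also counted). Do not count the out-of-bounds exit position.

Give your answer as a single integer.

Answer: 5

Derivation:
Step 1: enter (9,1), '.' pass, move up to (8,1)
Step 2: enter (8,1), '.' pass, move up to (7,1)
Step 3: enter (7,1), '.' pass, move up to (6,1)
Step 4: enter (6,1), '\' deflects up->left, move left to (6,0)
Step 5: enter (6,0), '.' pass, move left to (6,-1)
Step 6: at (6,-1) — EXIT via left edge, pos 6
Path length (cell visits): 5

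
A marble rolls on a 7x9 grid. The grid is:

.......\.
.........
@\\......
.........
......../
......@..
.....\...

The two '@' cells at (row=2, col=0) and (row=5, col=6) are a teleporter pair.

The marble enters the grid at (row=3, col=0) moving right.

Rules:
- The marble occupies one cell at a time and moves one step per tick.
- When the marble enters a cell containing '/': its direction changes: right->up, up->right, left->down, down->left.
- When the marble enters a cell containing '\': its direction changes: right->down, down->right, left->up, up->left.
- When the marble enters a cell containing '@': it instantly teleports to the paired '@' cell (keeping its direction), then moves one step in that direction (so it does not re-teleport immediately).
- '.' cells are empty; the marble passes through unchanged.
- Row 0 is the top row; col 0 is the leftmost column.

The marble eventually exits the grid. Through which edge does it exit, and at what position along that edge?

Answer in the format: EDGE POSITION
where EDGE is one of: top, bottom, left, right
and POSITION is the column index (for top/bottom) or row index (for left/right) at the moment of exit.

Step 1: enter (3,0), '.' pass, move right to (3,1)
Step 2: enter (3,1), '.' pass, move right to (3,2)
Step 3: enter (3,2), '.' pass, move right to (3,3)
Step 4: enter (3,3), '.' pass, move right to (3,4)
Step 5: enter (3,4), '.' pass, move right to (3,5)
Step 6: enter (3,5), '.' pass, move right to (3,6)
Step 7: enter (3,6), '.' pass, move right to (3,7)
Step 8: enter (3,7), '.' pass, move right to (3,8)
Step 9: enter (3,8), '.' pass, move right to (3,9)
Step 10: at (3,9) — EXIT via right edge, pos 3

Answer: right 3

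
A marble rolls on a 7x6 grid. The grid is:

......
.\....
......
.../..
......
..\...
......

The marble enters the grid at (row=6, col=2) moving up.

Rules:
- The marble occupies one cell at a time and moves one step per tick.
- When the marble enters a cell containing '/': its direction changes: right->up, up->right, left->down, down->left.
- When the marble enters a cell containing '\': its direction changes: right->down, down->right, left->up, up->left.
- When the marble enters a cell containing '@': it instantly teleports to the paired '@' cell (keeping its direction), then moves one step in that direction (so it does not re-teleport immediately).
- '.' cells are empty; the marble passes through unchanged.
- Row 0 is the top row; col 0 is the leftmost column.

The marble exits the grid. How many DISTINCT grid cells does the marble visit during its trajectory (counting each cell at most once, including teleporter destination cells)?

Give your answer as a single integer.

Answer: 4

Derivation:
Step 1: enter (6,2), '.' pass, move up to (5,2)
Step 2: enter (5,2), '\' deflects up->left, move left to (5,1)
Step 3: enter (5,1), '.' pass, move left to (5,0)
Step 4: enter (5,0), '.' pass, move left to (5,-1)
Step 5: at (5,-1) — EXIT via left edge, pos 5
Distinct cells visited: 4 (path length 4)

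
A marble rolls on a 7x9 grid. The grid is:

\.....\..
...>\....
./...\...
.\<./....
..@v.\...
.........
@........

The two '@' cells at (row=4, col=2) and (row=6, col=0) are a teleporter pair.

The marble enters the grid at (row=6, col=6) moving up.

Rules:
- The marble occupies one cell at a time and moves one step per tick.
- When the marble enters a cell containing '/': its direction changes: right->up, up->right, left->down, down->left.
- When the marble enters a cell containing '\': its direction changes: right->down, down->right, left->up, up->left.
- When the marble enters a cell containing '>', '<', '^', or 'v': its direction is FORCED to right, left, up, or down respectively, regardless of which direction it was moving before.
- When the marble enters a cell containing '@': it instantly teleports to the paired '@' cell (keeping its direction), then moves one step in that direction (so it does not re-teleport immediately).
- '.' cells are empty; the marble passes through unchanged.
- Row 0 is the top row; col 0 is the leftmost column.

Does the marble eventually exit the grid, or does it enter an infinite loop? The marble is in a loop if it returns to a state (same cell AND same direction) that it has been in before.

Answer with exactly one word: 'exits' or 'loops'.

Answer: exits

Derivation:
Step 1: enter (6,6), '.' pass, move up to (5,6)
Step 2: enter (5,6), '.' pass, move up to (4,6)
Step 3: enter (4,6), '.' pass, move up to (3,6)
Step 4: enter (3,6), '.' pass, move up to (2,6)
Step 5: enter (2,6), '.' pass, move up to (1,6)
Step 6: enter (1,6), '.' pass, move up to (0,6)
Step 7: enter (0,6), '\' deflects up->left, move left to (0,5)
Step 8: enter (0,5), '.' pass, move left to (0,4)
Step 9: enter (0,4), '.' pass, move left to (0,3)
Step 10: enter (0,3), '.' pass, move left to (0,2)
Step 11: enter (0,2), '.' pass, move left to (0,1)
Step 12: enter (0,1), '.' pass, move left to (0,0)
Step 13: enter (0,0), '\' deflects left->up, move up to (-1,0)
Step 14: at (-1,0) — EXIT via top edge, pos 0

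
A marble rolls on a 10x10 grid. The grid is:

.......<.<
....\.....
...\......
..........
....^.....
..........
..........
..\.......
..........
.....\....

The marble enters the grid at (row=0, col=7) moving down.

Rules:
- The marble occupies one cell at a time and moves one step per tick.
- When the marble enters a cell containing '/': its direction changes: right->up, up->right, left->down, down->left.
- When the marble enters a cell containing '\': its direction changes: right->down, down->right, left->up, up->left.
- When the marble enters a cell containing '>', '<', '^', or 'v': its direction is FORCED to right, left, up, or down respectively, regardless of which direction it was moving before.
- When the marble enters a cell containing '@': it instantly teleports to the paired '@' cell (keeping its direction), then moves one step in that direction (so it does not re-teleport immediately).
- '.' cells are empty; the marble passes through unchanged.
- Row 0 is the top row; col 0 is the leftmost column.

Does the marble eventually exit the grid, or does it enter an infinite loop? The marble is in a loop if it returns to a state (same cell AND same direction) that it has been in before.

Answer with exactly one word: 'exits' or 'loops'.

Step 1: enter (0,7), '<' forces down->left, move left to (0,6)
Step 2: enter (0,6), '.' pass, move left to (0,5)
Step 3: enter (0,5), '.' pass, move left to (0,4)
Step 4: enter (0,4), '.' pass, move left to (0,3)
Step 5: enter (0,3), '.' pass, move left to (0,2)
Step 6: enter (0,2), '.' pass, move left to (0,1)
Step 7: enter (0,1), '.' pass, move left to (0,0)
Step 8: enter (0,0), '.' pass, move left to (0,-1)
Step 9: at (0,-1) — EXIT via left edge, pos 0

Answer: exits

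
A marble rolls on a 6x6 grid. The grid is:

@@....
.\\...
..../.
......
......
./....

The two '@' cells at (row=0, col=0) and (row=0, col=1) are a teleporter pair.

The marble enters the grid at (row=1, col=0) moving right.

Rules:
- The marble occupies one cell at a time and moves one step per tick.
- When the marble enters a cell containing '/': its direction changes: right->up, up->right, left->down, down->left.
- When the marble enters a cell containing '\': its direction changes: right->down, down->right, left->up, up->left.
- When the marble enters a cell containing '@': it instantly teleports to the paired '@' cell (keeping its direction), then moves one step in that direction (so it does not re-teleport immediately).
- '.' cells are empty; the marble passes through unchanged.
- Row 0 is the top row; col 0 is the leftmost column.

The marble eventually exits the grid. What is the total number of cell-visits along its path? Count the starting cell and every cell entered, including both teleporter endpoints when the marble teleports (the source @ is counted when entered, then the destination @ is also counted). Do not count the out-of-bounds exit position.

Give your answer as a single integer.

Step 1: enter (1,0), '.' pass, move right to (1,1)
Step 2: enter (1,1), '\' deflects right->down, move down to (2,1)
Step 3: enter (2,1), '.' pass, move down to (3,1)
Step 4: enter (3,1), '.' pass, move down to (4,1)
Step 5: enter (4,1), '.' pass, move down to (5,1)
Step 6: enter (5,1), '/' deflects down->left, move left to (5,0)
Step 7: enter (5,0), '.' pass, move left to (5,-1)
Step 8: at (5,-1) — EXIT via left edge, pos 5
Path length (cell visits): 7

Answer: 7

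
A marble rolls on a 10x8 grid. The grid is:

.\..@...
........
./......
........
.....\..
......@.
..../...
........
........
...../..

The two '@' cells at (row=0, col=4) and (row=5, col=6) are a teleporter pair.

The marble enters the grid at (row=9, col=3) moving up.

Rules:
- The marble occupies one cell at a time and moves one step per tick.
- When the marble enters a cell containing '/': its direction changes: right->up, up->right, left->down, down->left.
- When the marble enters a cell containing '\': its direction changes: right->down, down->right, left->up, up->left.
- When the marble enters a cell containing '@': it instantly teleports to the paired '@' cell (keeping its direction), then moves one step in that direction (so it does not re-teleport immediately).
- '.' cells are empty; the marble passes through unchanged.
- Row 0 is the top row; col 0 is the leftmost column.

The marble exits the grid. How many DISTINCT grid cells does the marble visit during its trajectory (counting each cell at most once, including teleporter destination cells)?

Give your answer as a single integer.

Answer: 10

Derivation:
Step 1: enter (9,3), '.' pass, move up to (8,3)
Step 2: enter (8,3), '.' pass, move up to (7,3)
Step 3: enter (7,3), '.' pass, move up to (6,3)
Step 4: enter (6,3), '.' pass, move up to (5,3)
Step 5: enter (5,3), '.' pass, move up to (4,3)
Step 6: enter (4,3), '.' pass, move up to (3,3)
Step 7: enter (3,3), '.' pass, move up to (2,3)
Step 8: enter (2,3), '.' pass, move up to (1,3)
Step 9: enter (1,3), '.' pass, move up to (0,3)
Step 10: enter (0,3), '.' pass, move up to (-1,3)
Step 11: at (-1,3) — EXIT via top edge, pos 3
Distinct cells visited: 10 (path length 10)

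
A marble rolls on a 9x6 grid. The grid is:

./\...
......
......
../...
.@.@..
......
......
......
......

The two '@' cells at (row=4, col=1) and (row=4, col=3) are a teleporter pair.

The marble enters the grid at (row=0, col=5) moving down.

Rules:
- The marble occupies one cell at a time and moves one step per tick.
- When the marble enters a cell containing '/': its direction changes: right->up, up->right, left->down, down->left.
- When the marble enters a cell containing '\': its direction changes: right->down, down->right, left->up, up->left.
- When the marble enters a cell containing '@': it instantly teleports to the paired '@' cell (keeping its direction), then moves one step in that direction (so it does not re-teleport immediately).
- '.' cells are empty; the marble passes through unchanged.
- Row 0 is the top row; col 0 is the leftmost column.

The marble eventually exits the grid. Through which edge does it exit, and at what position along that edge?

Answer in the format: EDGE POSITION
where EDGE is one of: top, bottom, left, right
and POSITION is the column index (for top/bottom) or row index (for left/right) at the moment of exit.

Step 1: enter (0,5), '.' pass, move down to (1,5)
Step 2: enter (1,5), '.' pass, move down to (2,5)
Step 3: enter (2,5), '.' pass, move down to (3,5)
Step 4: enter (3,5), '.' pass, move down to (4,5)
Step 5: enter (4,5), '.' pass, move down to (5,5)
Step 6: enter (5,5), '.' pass, move down to (6,5)
Step 7: enter (6,5), '.' pass, move down to (7,5)
Step 8: enter (7,5), '.' pass, move down to (8,5)
Step 9: enter (8,5), '.' pass, move down to (9,5)
Step 10: at (9,5) — EXIT via bottom edge, pos 5

Answer: bottom 5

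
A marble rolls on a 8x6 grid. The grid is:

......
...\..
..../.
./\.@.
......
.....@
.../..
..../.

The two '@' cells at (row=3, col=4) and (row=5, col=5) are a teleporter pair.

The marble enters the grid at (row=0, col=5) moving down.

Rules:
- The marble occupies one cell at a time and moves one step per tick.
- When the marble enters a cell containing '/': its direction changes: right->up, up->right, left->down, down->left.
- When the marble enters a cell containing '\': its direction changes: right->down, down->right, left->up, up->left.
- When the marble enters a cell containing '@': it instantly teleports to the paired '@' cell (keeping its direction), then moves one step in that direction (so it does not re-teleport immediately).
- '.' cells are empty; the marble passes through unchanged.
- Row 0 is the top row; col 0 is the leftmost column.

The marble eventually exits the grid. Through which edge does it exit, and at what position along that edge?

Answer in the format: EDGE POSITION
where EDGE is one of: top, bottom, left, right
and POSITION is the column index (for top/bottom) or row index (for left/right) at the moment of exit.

Answer: left 7

Derivation:
Step 1: enter (0,5), '.' pass, move down to (1,5)
Step 2: enter (1,5), '.' pass, move down to (2,5)
Step 3: enter (2,5), '.' pass, move down to (3,5)
Step 4: enter (3,5), '.' pass, move down to (4,5)
Step 5: enter (4,5), '.' pass, move down to (5,5)
Step 6: enter (5,5), '@' teleport (5,5)->(3,4), also enter (3,4), move down to (4,4)
Step 7: enter (4,4), '.' pass, move down to (5,4)
Step 8: enter (5,4), '.' pass, move down to (6,4)
Step 9: enter (6,4), '.' pass, move down to (7,4)
Step 10: enter (7,4), '/' deflects down->left, move left to (7,3)
Step 11: enter (7,3), '.' pass, move left to (7,2)
Step 12: enter (7,2), '.' pass, move left to (7,1)
Step 13: enter (7,1), '.' pass, move left to (7,0)
Step 14: enter (7,0), '.' pass, move left to (7,-1)
Step 15: at (7,-1) — EXIT via left edge, pos 7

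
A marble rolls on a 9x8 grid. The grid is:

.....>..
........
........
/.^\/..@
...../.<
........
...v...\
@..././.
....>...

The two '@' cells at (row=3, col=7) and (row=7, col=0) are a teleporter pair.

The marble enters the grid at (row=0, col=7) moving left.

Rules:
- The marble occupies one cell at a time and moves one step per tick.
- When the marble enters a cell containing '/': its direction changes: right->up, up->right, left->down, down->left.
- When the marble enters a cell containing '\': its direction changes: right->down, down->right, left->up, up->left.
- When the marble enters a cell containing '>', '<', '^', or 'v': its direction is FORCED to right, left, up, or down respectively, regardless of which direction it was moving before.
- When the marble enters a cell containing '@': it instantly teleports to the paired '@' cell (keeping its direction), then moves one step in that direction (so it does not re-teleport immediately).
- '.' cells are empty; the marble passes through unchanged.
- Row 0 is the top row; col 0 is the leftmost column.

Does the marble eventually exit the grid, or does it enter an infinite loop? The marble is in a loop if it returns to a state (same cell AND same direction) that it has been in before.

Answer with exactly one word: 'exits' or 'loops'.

Answer: exits

Derivation:
Step 1: enter (0,7), '.' pass, move left to (0,6)
Step 2: enter (0,6), '.' pass, move left to (0,5)
Step 3: enter (0,5), '>' forces left->right, move right to (0,6)
Step 4: enter (0,6), '.' pass, move right to (0,7)
Step 5: enter (0,7), '.' pass, move right to (0,8)
Step 6: at (0,8) — EXIT via right edge, pos 0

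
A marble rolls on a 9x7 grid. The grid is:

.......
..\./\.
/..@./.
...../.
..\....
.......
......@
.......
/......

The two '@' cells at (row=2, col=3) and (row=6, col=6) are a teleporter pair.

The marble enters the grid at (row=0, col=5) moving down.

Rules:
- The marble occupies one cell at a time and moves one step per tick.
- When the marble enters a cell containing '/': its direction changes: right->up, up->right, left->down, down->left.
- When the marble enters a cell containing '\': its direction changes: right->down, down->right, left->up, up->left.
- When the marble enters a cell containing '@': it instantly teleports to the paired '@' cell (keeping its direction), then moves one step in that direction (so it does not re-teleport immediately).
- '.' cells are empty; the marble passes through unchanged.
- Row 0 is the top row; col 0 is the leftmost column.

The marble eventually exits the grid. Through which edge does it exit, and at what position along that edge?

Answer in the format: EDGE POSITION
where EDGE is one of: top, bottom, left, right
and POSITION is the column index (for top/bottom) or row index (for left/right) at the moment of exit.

Answer: right 1

Derivation:
Step 1: enter (0,5), '.' pass, move down to (1,5)
Step 2: enter (1,5), '\' deflects down->right, move right to (1,6)
Step 3: enter (1,6), '.' pass, move right to (1,7)
Step 4: at (1,7) — EXIT via right edge, pos 1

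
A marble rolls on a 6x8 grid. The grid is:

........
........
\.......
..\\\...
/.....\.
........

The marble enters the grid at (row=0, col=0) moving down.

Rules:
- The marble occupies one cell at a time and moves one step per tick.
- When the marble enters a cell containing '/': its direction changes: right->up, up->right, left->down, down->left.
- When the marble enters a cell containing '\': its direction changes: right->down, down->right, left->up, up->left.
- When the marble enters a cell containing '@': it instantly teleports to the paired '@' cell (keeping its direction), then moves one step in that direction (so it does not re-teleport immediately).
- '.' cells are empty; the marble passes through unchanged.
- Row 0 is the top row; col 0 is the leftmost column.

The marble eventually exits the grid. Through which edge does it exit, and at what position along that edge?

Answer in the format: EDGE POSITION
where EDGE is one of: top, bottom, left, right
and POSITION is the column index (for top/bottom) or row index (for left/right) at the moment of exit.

Step 1: enter (0,0), '.' pass, move down to (1,0)
Step 2: enter (1,0), '.' pass, move down to (2,0)
Step 3: enter (2,0), '\' deflects down->right, move right to (2,1)
Step 4: enter (2,1), '.' pass, move right to (2,2)
Step 5: enter (2,2), '.' pass, move right to (2,3)
Step 6: enter (2,3), '.' pass, move right to (2,4)
Step 7: enter (2,4), '.' pass, move right to (2,5)
Step 8: enter (2,5), '.' pass, move right to (2,6)
Step 9: enter (2,6), '.' pass, move right to (2,7)
Step 10: enter (2,7), '.' pass, move right to (2,8)
Step 11: at (2,8) — EXIT via right edge, pos 2

Answer: right 2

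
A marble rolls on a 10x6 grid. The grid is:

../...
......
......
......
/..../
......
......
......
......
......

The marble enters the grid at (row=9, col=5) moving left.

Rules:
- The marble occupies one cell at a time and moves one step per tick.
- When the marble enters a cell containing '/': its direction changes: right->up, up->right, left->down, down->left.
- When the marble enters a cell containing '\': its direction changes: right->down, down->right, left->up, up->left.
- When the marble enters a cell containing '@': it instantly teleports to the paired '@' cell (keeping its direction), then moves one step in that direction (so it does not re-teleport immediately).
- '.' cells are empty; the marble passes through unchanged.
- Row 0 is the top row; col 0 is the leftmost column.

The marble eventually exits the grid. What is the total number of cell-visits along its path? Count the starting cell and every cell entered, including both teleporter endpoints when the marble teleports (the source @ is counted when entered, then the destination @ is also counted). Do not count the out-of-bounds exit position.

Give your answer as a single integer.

Step 1: enter (9,5), '.' pass, move left to (9,4)
Step 2: enter (9,4), '.' pass, move left to (9,3)
Step 3: enter (9,3), '.' pass, move left to (9,2)
Step 4: enter (9,2), '.' pass, move left to (9,1)
Step 5: enter (9,1), '.' pass, move left to (9,0)
Step 6: enter (9,0), '.' pass, move left to (9,-1)
Step 7: at (9,-1) — EXIT via left edge, pos 9
Path length (cell visits): 6

Answer: 6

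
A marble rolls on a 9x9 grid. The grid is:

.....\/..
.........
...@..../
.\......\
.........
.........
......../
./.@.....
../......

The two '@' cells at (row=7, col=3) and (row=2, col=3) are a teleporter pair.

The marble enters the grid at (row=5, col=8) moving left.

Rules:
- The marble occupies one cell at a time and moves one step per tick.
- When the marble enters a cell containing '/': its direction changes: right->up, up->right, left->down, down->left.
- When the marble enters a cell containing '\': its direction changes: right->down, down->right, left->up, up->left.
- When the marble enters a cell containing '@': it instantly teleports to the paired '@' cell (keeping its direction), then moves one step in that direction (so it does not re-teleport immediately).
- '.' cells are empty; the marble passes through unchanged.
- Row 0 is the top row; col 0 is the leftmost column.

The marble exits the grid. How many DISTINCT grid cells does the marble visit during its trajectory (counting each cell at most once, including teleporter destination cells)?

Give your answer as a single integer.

Step 1: enter (5,8), '.' pass, move left to (5,7)
Step 2: enter (5,7), '.' pass, move left to (5,6)
Step 3: enter (5,6), '.' pass, move left to (5,5)
Step 4: enter (5,5), '.' pass, move left to (5,4)
Step 5: enter (5,4), '.' pass, move left to (5,3)
Step 6: enter (5,3), '.' pass, move left to (5,2)
Step 7: enter (5,2), '.' pass, move left to (5,1)
Step 8: enter (5,1), '.' pass, move left to (5,0)
Step 9: enter (5,0), '.' pass, move left to (5,-1)
Step 10: at (5,-1) — EXIT via left edge, pos 5
Distinct cells visited: 9 (path length 9)

Answer: 9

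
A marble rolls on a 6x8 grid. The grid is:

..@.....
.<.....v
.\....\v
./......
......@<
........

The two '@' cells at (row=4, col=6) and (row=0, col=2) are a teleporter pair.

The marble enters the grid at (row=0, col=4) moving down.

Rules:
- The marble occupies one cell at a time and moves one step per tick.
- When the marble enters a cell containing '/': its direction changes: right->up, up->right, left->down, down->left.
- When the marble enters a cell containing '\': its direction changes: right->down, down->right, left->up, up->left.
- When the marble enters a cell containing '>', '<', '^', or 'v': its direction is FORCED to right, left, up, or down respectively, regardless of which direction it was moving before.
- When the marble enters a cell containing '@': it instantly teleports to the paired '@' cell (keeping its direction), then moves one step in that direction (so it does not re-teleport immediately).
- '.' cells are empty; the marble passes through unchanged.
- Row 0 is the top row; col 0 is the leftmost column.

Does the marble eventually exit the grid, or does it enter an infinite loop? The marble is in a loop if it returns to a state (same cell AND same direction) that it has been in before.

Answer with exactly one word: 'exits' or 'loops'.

Step 1: enter (0,4), '.' pass, move down to (1,4)
Step 2: enter (1,4), '.' pass, move down to (2,4)
Step 3: enter (2,4), '.' pass, move down to (3,4)
Step 4: enter (3,4), '.' pass, move down to (4,4)
Step 5: enter (4,4), '.' pass, move down to (5,4)
Step 6: enter (5,4), '.' pass, move down to (6,4)
Step 7: at (6,4) — EXIT via bottom edge, pos 4

Answer: exits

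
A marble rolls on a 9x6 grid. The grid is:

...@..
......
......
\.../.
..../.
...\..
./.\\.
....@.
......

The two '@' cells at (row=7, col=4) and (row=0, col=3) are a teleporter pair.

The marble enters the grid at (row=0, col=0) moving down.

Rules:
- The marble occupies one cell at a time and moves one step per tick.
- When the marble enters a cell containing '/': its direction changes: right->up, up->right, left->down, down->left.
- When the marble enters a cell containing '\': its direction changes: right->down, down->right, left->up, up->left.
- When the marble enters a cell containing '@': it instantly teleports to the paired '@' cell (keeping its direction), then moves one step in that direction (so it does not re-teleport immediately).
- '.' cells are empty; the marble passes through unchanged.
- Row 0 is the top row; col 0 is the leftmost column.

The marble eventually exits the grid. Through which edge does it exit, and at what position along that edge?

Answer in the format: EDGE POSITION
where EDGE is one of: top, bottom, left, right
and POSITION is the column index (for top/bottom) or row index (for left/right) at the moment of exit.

Answer: top 4

Derivation:
Step 1: enter (0,0), '.' pass, move down to (1,0)
Step 2: enter (1,0), '.' pass, move down to (2,0)
Step 3: enter (2,0), '.' pass, move down to (3,0)
Step 4: enter (3,0), '\' deflects down->right, move right to (3,1)
Step 5: enter (3,1), '.' pass, move right to (3,2)
Step 6: enter (3,2), '.' pass, move right to (3,3)
Step 7: enter (3,3), '.' pass, move right to (3,4)
Step 8: enter (3,4), '/' deflects right->up, move up to (2,4)
Step 9: enter (2,4), '.' pass, move up to (1,4)
Step 10: enter (1,4), '.' pass, move up to (0,4)
Step 11: enter (0,4), '.' pass, move up to (-1,4)
Step 12: at (-1,4) — EXIT via top edge, pos 4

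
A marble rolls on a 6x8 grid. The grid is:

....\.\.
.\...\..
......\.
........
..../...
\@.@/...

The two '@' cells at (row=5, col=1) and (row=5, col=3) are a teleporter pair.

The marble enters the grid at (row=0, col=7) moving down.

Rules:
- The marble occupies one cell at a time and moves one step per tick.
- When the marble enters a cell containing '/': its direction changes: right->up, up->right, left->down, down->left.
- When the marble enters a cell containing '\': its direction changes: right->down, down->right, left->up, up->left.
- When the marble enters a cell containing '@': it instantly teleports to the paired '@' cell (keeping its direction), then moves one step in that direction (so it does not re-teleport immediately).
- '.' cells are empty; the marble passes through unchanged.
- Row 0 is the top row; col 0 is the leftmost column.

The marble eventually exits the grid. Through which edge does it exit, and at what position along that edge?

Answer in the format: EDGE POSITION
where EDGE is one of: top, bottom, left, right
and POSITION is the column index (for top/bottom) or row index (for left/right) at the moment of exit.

Step 1: enter (0,7), '.' pass, move down to (1,7)
Step 2: enter (1,7), '.' pass, move down to (2,7)
Step 3: enter (2,7), '.' pass, move down to (3,7)
Step 4: enter (3,7), '.' pass, move down to (4,7)
Step 5: enter (4,7), '.' pass, move down to (5,7)
Step 6: enter (5,7), '.' pass, move down to (6,7)
Step 7: at (6,7) — EXIT via bottom edge, pos 7

Answer: bottom 7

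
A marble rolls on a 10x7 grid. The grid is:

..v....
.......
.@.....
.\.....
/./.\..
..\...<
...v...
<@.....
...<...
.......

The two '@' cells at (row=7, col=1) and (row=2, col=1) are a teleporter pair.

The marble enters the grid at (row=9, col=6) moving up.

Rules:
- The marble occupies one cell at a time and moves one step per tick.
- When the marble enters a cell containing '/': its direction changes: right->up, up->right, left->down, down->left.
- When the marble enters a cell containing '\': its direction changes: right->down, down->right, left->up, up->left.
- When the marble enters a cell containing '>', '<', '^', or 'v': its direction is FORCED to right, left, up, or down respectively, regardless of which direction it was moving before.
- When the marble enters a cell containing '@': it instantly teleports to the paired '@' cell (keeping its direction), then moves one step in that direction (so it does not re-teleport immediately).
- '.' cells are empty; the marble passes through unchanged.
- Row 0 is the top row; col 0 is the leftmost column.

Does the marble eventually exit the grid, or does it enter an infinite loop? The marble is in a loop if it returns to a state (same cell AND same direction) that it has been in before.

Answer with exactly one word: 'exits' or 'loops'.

Step 1: enter (9,6), '.' pass, move up to (8,6)
Step 2: enter (8,6), '.' pass, move up to (7,6)
Step 3: enter (7,6), '.' pass, move up to (6,6)
Step 4: enter (6,6), '.' pass, move up to (5,6)
Step 5: enter (5,6), '<' forces up->left, move left to (5,5)
Step 6: enter (5,5), '.' pass, move left to (5,4)
Step 7: enter (5,4), '.' pass, move left to (5,3)
Step 8: enter (5,3), '.' pass, move left to (5,2)
Step 9: enter (5,2), '\' deflects left->up, move up to (4,2)
Step 10: enter (4,2), '/' deflects up->right, move right to (4,3)
Step 11: enter (4,3), '.' pass, move right to (4,4)
Step 12: enter (4,4), '\' deflects right->down, move down to (5,4)
Step 13: enter (5,4), '.' pass, move down to (6,4)
Step 14: enter (6,4), '.' pass, move down to (7,4)
Step 15: enter (7,4), '.' pass, move down to (8,4)
Step 16: enter (8,4), '.' pass, move down to (9,4)
Step 17: enter (9,4), '.' pass, move down to (10,4)
Step 18: at (10,4) — EXIT via bottom edge, pos 4

Answer: exits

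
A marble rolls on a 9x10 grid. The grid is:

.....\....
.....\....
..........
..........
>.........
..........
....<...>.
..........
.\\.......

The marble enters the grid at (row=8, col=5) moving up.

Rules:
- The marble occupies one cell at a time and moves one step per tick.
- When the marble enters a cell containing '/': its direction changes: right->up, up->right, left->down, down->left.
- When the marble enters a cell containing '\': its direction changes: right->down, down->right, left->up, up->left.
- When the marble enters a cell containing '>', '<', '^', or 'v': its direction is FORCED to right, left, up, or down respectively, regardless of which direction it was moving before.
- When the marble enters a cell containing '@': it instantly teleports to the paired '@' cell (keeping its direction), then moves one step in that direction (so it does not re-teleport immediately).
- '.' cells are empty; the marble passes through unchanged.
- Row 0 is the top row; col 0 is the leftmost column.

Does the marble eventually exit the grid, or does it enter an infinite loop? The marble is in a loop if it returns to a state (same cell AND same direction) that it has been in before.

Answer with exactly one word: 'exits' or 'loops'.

Answer: exits

Derivation:
Step 1: enter (8,5), '.' pass, move up to (7,5)
Step 2: enter (7,5), '.' pass, move up to (6,5)
Step 3: enter (6,5), '.' pass, move up to (5,5)
Step 4: enter (5,5), '.' pass, move up to (4,5)
Step 5: enter (4,5), '.' pass, move up to (3,5)
Step 6: enter (3,5), '.' pass, move up to (2,5)
Step 7: enter (2,5), '.' pass, move up to (1,5)
Step 8: enter (1,5), '\' deflects up->left, move left to (1,4)
Step 9: enter (1,4), '.' pass, move left to (1,3)
Step 10: enter (1,3), '.' pass, move left to (1,2)
Step 11: enter (1,2), '.' pass, move left to (1,1)
Step 12: enter (1,1), '.' pass, move left to (1,0)
Step 13: enter (1,0), '.' pass, move left to (1,-1)
Step 14: at (1,-1) — EXIT via left edge, pos 1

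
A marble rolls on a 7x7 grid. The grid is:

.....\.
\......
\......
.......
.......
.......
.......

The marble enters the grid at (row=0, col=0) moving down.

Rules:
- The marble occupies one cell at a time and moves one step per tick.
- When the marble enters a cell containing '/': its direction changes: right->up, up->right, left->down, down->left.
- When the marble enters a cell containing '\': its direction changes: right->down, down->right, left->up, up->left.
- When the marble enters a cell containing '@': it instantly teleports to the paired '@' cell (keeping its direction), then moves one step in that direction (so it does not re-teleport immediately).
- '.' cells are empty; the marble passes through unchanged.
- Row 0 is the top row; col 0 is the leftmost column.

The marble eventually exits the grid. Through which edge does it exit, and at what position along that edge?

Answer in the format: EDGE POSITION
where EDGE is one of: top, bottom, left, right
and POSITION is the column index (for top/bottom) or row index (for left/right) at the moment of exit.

Answer: right 1

Derivation:
Step 1: enter (0,0), '.' pass, move down to (1,0)
Step 2: enter (1,0), '\' deflects down->right, move right to (1,1)
Step 3: enter (1,1), '.' pass, move right to (1,2)
Step 4: enter (1,2), '.' pass, move right to (1,3)
Step 5: enter (1,3), '.' pass, move right to (1,4)
Step 6: enter (1,4), '.' pass, move right to (1,5)
Step 7: enter (1,5), '.' pass, move right to (1,6)
Step 8: enter (1,6), '.' pass, move right to (1,7)
Step 9: at (1,7) — EXIT via right edge, pos 1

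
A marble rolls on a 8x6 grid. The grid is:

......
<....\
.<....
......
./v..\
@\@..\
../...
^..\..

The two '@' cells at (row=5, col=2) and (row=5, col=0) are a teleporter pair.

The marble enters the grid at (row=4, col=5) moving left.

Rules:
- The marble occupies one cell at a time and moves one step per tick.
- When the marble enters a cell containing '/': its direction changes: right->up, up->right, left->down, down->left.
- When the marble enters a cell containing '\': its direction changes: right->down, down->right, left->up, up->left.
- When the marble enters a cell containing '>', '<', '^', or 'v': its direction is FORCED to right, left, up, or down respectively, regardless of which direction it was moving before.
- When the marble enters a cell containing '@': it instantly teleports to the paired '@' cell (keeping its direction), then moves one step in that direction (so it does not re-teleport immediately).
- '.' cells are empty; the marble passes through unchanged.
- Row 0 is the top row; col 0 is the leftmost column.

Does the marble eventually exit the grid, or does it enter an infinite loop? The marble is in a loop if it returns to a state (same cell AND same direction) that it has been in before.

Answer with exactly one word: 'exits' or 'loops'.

Answer: exits

Derivation:
Step 1: enter (4,5), '\' deflects left->up, move up to (3,5)
Step 2: enter (3,5), '.' pass, move up to (2,5)
Step 3: enter (2,5), '.' pass, move up to (1,5)
Step 4: enter (1,5), '\' deflects up->left, move left to (1,4)
Step 5: enter (1,4), '.' pass, move left to (1,3)
Step 6: enter (1,3), '.' pass, move left to (1,2)
Step 7: enter (1,2), '.' pass, move left to (1,1)
Step 8: enter (1,1), '.' pass, move left to (1,0)
Step 9: enter (1,0), '<' forces left->left, move left to (1,-1)
Step 10: at (1,-1) — EXIT via left edge, pos 1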